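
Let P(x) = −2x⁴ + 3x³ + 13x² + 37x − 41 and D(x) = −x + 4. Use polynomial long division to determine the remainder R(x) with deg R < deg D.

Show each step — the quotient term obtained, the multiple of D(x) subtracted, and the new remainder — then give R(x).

Step 1: lead(−2x⁴ + 3x³ + 13x² + 37x − 41) ÷ lead(D) = −2x⁴ ÷ −x = 2x³. Subtract (2x³)·D = −2x⁴ + 8x³. Remainder: −5x³ + 13x² + 37x − 41.
Step 2: lead(−5x³ + 13x² + 37x − 41) ÷ lead(D) = −5x³ ÷ −x = 5x². Subtract (5x²)·D = −5x³ + 20x². Remainder: −7x² + 37x − 41.
Step 3: lead(−7x² + 37x − 41) ÷ lead(D) = −7x² ÷ −x = 7x. Subtract (7x)·D = −7x² + 28x. Remainder: 9x − 41.
Step 4: lead(9x − 41) ÷ lead(D) = 9x ÷ −x = −9. Subtract (−9)·D = 9x − 36. Remainder: −5.

R(x) = −5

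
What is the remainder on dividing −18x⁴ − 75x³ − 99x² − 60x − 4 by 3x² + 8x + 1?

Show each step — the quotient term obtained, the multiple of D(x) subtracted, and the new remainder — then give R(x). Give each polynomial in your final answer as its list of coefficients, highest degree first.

R = [5, 3]

Step 1: lead(−18x⁴ − 75x³ − 99x² − 60x − 4) ÷ lead(D) = −18x⁴ ÷ 3x² = −6x². Subtract (−6x²)·D = −18x⁴ − 48x³ − 6x². Remainder: −27x³ − 93x² − 60x − 4.
Step 2: lead(−27x³ − 93x² − 60x − 4) ÷ lead(D) = −27x³ ÷ 3x² = −9x. Subtract (−9x)·D = −27x³ − 72x² − 9x. Remainder: −21x² − 51x − 4.
Step 3: lead(−21x² − 51x − 4) ÷ lead(D) = −21x² ÷ 3x² = −7. Subtract (−7)·D = −21x² − 56x − 7. Remainder: 5x + 3.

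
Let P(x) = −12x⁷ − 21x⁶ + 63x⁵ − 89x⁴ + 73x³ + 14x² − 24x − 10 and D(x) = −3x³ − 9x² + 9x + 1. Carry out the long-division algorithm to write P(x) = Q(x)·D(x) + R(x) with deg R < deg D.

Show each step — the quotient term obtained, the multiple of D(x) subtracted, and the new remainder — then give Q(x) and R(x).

Step 1: lead(−12x⁷ − 21x⁶ + 63x⁵ − 89x⁴ + 73x³ + 14x² − 24x − 10) ÷ lead(D) = −12x⁷ ÷ −3x³ = 4x⁴. Subtract (4x⁴)·D = −12x⁷ − 36x⁶ + 36x⁵ + 4x⁴. Remainder: 15x⁶ + 27x⁵ − 93x⁴ + 73x³ + 14x² − 24x − 10.
Step 2: lead(15x⁶ + 27x⁵ − 93x⁴ + 73x³ + 14x² − 24x − 10) ÷ lead(D) = 15x⁶ ÷ −3x³ = −5x³. Subtract (−5x³)·D = 15x⁶ + 45x⁵ − 45x⁴ − 5x³. Remainder: −18x⁵ − 48x⁴ + 78x³ + 14x² − 24x − 10.
Step 3: lead(−18x⁵ − 48x⁴ + 78x³ + 14x² − 24x − 10) ÷ lead(D) = −18x⁵ ÷ −3x³ = 6x². Subtract (6x²)·D = −18x⁵ − 54x⁴ + 54x³ + 6x². Remainder: 6x⁴ + 24x³ + 8x² − 24x − 10.
Step 4: lead(6x⁴ + 24x³ + 8x² − 24x − 10) ÷ lead(D) = 6x⁴ ÷ −3x³ = −2x. Subtract (−2x)·D = 6x⁴ + 18x³ − 18x² − 2x. Remainder: 6x³ + 26x² − 22x − 10.
Step 5: lead(6x³ + 26x² − 22x − 10) ÷ lead(D) = 6x³ ÷ −3x³ = −2. Subtract (−2)·D = 6x³ + 18x² − 18x − 2. Remainder: 8x² − 4x − 8.

Q(x) = 4x⁴ − 5x³ + 6x² − 2x − 2; R(x) = 8x² − 4x − 8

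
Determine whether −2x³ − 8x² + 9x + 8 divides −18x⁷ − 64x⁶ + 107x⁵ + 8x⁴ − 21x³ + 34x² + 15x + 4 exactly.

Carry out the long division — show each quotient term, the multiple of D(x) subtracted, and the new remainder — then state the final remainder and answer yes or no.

Step 1: lead(−18x⁷ − 64x⁶ + 107x⁵ + 8x⁴ − 21x³ + 34x² + 15x + 4) ÷ lead(D) = −18x⁷ ÷ −2x³ = 9x⁴. Subtract (9x⁴)·D = −18x⁷ − 72x⁶ + 81x⁵ + 72x⁴. Remainder: 8x⁶ + 26x⁵ − 64x⁴ − 21x³ + 34x² + 15x + 4.
Step 2: lead(8x⁶ + 26x⁵ − 64x⁴ − 21x³ + 34x² + 15x + 4) ÷ lead(D) = 8x⁶ ÷ −2x³ = −4x³. Subtract (−4x³)·D = 8x⁶ + 32x⁵ − 36x⁴ − 32x³. Remainder: −6x⁵ − 28x⁴ + 11x³ + 34x² + 15x + 4.
Step 3: lead(−6x⁵ − 28x⁴ + 11x³ + 34x² + 15x + 4) ÷ lead(D) = −6x⁵ ÷ −2x³ = 3x². Subtract (3x²)·D = −6x⁵ − 24x⁴ + 27x³ + 24x². Remainder: −4x⁴ − 16x³ + 10x² + 15x + 4.
Step 4: lead(−4x⁴ − 16x³ + 10x² + 15x + 4) ÷ lead(D) = −4x⁴ ÷ −2x³ = 2x. Subtract (2x)·D = −4x⁴ − 16x³ + 18x² + 16x. Remainder: −8x² − x + 4.

R(x) = −8x² − x + 4, so D(x) is not a factor of P(x). no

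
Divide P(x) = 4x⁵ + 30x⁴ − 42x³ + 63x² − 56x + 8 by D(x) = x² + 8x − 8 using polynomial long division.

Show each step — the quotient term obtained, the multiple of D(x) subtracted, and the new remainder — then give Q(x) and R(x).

Q(x) = 4x³ − 2x² + 6x − 1; R(x) = 0

Step 1: lead(4x⁵ + 30x⁴ − 42x³ + 63x² − 56x + 8) ÷ lead(D) = 4x⁵ ÷ x² = 4x³. Subtract (4x³)·D = 4x⁵ + 32x⁴ − 32x³. Remainder: −2x⁴ − 10x³ + 63x² − 56x + 8.
Step 2: lead(−2x⁴ − 10x³ + 63x² − 56x + 8) ÷ lead(D) = −2x⁴ ÷ x² = −2x². Subtract (−2x²)·D = −2x⁴ − 16x³ + 16x². Remainder: 6x³ + 47x² − 56x + 8.
Step 3: lead(6x³ + 47x² − 56x + 8) ÷ lead(D) = 6x³ ÷ x² = 6x. Subtract (6x)·D = 6x³ + 48x² − 48x. Remainder: −x² − 8x + 8.
Step 4: lead(−x² − 8x + 8) ÷ lead(D) = −x² ÷ x² = −1. Subtract (−1)·D = −x² − 8x + 8. Remainder: 0.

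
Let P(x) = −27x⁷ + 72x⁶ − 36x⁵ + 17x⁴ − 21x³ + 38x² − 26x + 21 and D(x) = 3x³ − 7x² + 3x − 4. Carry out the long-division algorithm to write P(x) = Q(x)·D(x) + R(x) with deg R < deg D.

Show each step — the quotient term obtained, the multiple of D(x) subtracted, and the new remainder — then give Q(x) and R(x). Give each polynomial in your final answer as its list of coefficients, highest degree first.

Q = [-9, 3, 4, 0, -7]; R = [5, -5, -7]

Step 1: lead(−27x⁷ + 72x⁶ − 36x⁵ + 17x⁴ − 21x³ + 38x² − 26x + 21) ÷ lead(D) = −27x⁷ ÷ 3x³ = −9x⁴. Subtract (−9x⁴)·D = −27x⁷ + 63x⁶ − 27x⁵ + 36x⁴. Remainder: 9x⁶ − 9x⁵ − 19x⁴ − 21x³ + 38x² − 26x + 21.
Step 2: lead(9x⁶ − 9x⁵ − 19x⁴ − 21x³ + 38x² − 26x + 21) ÷ lead(D) = 9x⁶ ÷ 3x³ = 3x³. Subtract (3x³)·D = 9x⁶ − 21x⁵ + 9x⁴ − 12x³. Remainder: 12x⁵ − 28x⁴ − 9x³ + 38x² − 26x + 21.
Step 3: lead(12x⁵ − 28x⁴ − 9x³ + 38x² − 26x + 21) ÷ lead(D) = 12x⁵ ÷ 3x³ = 4x². Subtract (4x²)·D = 12x⁵ − 28x⁴ + 12x³ − 16x². Remainder: −21x³ + 54x² − 26x + 21.
Step 4: lead(−21x³ + 54x² − 26x + 21) ÷ lead(D) = −21x³ ÷ 3x³ = −7. Subtract (−7)·D = −21x³ + 49x² − 21x + 28. Remainder: 5x² − 5x − 7.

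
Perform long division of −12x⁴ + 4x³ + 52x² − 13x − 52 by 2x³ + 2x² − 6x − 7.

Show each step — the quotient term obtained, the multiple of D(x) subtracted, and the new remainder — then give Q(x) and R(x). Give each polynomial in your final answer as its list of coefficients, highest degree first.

Q = [-6, 8]; R = [-7, 4]

Step 1: lead(−12x⁴ + 4x³ + 52x² − 13x − 52) ÷ lead(D) = −12x⁴ ÷ 2x³ = −6x. Subtract (−6x)·D = −12x⁴ − 12x³ + 36x² + 42x. Remainder: 16x³ + 16x² − 55x − 52.
Step 2: lead(16x³ + 16x² − 55x − 52) ÷ lead(D) = 16x³ ÷ 2x³ = 8. Subtract (8)·D = 16x³ + 16x² − 48x − 56. Remainder: −7x + 4.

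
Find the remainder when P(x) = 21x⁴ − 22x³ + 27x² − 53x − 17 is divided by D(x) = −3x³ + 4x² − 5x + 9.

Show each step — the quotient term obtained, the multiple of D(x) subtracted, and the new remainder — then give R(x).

R(x) = 1

Step 1: lead(21x⁴ − 22x³ + 27x² − 53x − 17) ÷ lead(D) = 21x⁴ ÷ −3x³ = −7x. Subtract (−7x)·D = 21x⁴ − 28x³ + 35x² − 63x. Remainder: 6x³ − 8x² + 10x − 17.
Step 2: lead(6x³ − 8x² + 10x − 17) ÷ lead(D) = 6x³ ÷ −3x³ = −2. Subtract (−2)·D = 6x³ − 8x² + 10x − 18. Remainder: 1.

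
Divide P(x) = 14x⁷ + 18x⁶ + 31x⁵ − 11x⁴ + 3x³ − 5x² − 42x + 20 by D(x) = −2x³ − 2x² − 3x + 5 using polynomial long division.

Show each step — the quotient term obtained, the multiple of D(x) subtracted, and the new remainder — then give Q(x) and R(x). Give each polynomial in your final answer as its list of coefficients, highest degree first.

Step 1: lead(14x⁷ + 18x⁶ + 31x⁵ − 11x⁴ + 3x³ − 5x² − 42x + 20) ÷ lead(D) = 14x⁷ ÷ −2x³ = −7x⁴. Subtract (−7x⁴)·D = 14x⁷ + 14x⁶ + 21x⁵ − 35x⁴. Remainder: 4x⁶ + 10x⁵ + 24x⁴ + 3x³ − 5x² − 42x + 20.
Step 2: lead(4x⁶ + 10x⁵ + 24x⁴ + 3x³ − 5x² − 42x + 20) ÷ lead(D) = 4x⁶ ÷ −2x³ = −2x³. Subtract (−2x³)·D = 4x⁶ + 4x⁵ + 6x⁴ − 10x³. Remainder: 6x⁵ + 18x⁴ + 13x³ − 5x² − 42x + 20.
Step 3: lead(6x⁵ + 18x⁴ + 13x³ − 5x² − 42x + 20) ÷ lead(D) = 6x⁵ ÷ −2x³ = −3x². Subtract (−3x²)·D = 6x⁵ + 6x⁴ + 9x³ − 15x². Remainder: 12x⁴ + 4x³ + 10x² − 42x + 20.
Step 4: lead(12x⁴ + 4x³ + 10x² − 42x + 20) ÷ lead(D) = 12x⁴ ÷ −2x³ = −6x. Subtract (−6x)·D = 12x⁴ + 12x³ + 18x² − 30x. Remainder: −8x³ − 8x² − 12x + 20.
Step 5: lead(−8x³ − 8x² − 12x + 20) ÷ lead(D) = −8x³ ÷ −2x³ = 4. Subtract (4)·D = −8x³ − 8x² − 12x + 20. Remainder: 0.

Q = [-7, -2, -3, -6, 4]; R = [0]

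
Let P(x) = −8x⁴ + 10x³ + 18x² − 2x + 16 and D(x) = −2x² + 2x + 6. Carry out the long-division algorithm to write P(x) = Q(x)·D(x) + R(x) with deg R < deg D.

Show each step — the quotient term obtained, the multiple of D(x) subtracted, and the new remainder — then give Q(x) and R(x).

Step 1: lead(−8x⁴ + 10x³ + 18x² − 2x + 16) ÷ lead(D) = −8x⁴ ÷ −2x² = 4x². Subtract (4x²)·D = −8x⁴ + 8x³ + 24x². Remainder: 2x³ − 6x² − 2x + 16.
Step 2: lead(2x³ − 6x² − 2x + 16) ÷ lead(D) = 2x³ ÷ −2x² = −x. Subtract (−x)·D = 2x³ − 2x² − 6x. Remainder: −4x² + 4x + 16.
Step 3: lead(−4x² + 4x + 16) ÷ lead(D) = −4x² ÷ −2x² = 2. Subtract (2)·D = −4x² + 4x + 12. Remainder: 4.

Q(x) = 4x² − x + 2; R(x) = 4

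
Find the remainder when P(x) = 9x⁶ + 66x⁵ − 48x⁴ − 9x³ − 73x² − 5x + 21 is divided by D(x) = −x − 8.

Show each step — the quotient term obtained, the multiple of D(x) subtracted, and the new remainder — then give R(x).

R(x) = −3

Step 1: lead(9x⁶ + 66x⁵ − 48x⁴ − 9x³ − 73x² − 5x + 21) ÷ lead(D) = 9x⁶ ÷ −x = −9x⁵. Subtract (−9x⁵)·D = 9x⁶ + 72x⁵. Remainder: −6x⁵ − 48x⁴ − 9x³ − 73x² − 5x + 21.
Step 2: lead(−6x⁵ − 48x⁴ − 9x³ − 73x² − 5x + 21) ÷ lead(D) = −6x⁵ ÷ −x = 6x⁴. Subtract (6x⁴)·D = −6x⁵ − 48x⁴. Remainder: −9x³ − 73x² − 5x + 21.
Step 3: lead(−9x³ − 73x² − 5x + 21) ÷ lead(D) = −9x³ ÷ −x = 9x². Subtract (9x²)·D = −9x³ − 72x². Remainder: −x² − 5x + 21.
Step 4: lead(−x² − 5x + 21) ÷ lead(D) = −x² ÷ −x = x. Subtract (x)·D = −x² − 8x. Remainder: 3x + 21.
Step 5: lead(3x + 21) ÷ lead(D) = 3x ÷ −x = −3. Subtract (−3)·D = 3x + 24. Remainder: −3.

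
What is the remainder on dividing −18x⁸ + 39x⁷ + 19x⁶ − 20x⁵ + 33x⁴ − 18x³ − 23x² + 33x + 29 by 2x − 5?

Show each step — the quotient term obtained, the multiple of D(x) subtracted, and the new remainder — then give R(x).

Step 1: lead(−18x⁸ + 39x⁷ + 19x⁶ − 20x⁵ + 33x⁴ − 18x³ − 23x² + 33x + 29) ÷ lead(D) = −18x⁸ ÷ 2x = −9x⁷. Subtract (−9x⁷)·D = −18x⁸ + 45x⁷. Remainder: −6x⁷ + 19x⁶ − 20x⁵ + 33x⁴ − 18x³ − 23x² + 33x + 29.
Step 2: lead(−6x⁷ + 19x⁶ − 20x⁵ + 33x⁴ − 18x³ − 23x² + 33x + 29) ÷ lead(D) = −6x⁷ ÷ 2x = −3x⁶. Subtract (−3x⁶)·D = −6x⁷ + 15x⁶. Remainder: 4x⁶ − 20x⁵ + 33x⁴ − 18x³ − 23x² + 33x + 29.
Step 3: lead(4x⁶ − 20x⁵ + 33x⁴ − 18x³ − 23x² + 33x + 29) ÷ lead(D) = 4x⁶ ÷ 2x = 2x⁵. Subtract (2x⁵)·D = 4x⁶ − 10x⁵. Remainder: −10x⁵ + 33x⁴ − 18x³ − 23x² + 33x + 29.
Step 4: lead(−10x⁵ + 33x⁴ − 18x³ − 23x² + 33x + 29) ÷ lead(D) = −10x⁵ ÷ 2x = −5x⁴. Subtract (−5x⁴)·D = −10x⁵ + 25x⁴. Remainder: 8x⁴ − 18x³ − 23x² + 33x + 29.
Step 5: lead(8x⁴ − 18x³ − 23x² + 33x + 29) ÷ lead(D) = 8x⁴ ÷ 2x = 4x³. Subtract (4x³)·D = 8x⁴ − 20x³. Remainder: 2x³ − 23x² + 33x + 29.
Step 6: lead(2x³ − 23x² + 33x + 29) ÷ lead(D) = 2x³ ÷ 2x = x². Subtract (x²)·D = 2x³ − 5x². Remainder: −18x² + 33x + 29.
Step 7: lead(−18x² + 33x + 29) ÷ lead(D) = −18x² ÷ 2x = −9x. Subtract (−9x)·D = −18x² + 45x. Remainder: −12x + 29.
Step 8: lead(−12x + 29) ÷ lead(D) = −12x ÷ 2x = −6. Subtract (−6)·D = −12x + 30. Remainder: −1.

R(x) = −1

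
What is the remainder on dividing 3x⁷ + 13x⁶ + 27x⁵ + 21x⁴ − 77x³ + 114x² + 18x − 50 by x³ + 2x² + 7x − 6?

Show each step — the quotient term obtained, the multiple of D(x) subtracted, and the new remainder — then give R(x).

Step 1: lead(3x⁷ + 13x⁶ + 27x⁵ + 21x⁴ − 77x³ + 114x² + 18x − 50) ÷ lead(D) = 3x⁷ ÷ x³ = 3x⁴. Subtract (3x⁴)·D = 3x⁷ + 6x⁶ + 21x⁵ − 18x⁴. Remainder: 7x⁶ + 6x⁵ + 39x⁴ − 77x³ + 114x² + 18x − 50.
Step 2: lead(7x⁶ + 6x⁵ + 39x⁴ − 77x³ + 114x² + 18x − 50) ÷ lead(D) = 7x⁶ ÷ x³ = 7x³. Subtract (7x³)·D = 7x⁶ + 14x⁵ + 49x⁴ − 42x³. Remainder: −8x⁵ − 10x⁴ − 35x³ + 114x² + 18x − 50.
Step 3: lead(−8x⁵ − 10x⁴ − 35x³ + 114x² + 18x − 50) ÷ lead(D) = −8x⁵ ÷ x³ = −8x². Subtract (−8x²)·D = −8x⁵ − 16x⁴ − 56x³ + 48x². Remainder: 6x⁴ + 21x³ + 66x² + 18x − 50.
Step 4: lead(6x⁴ + 21x³ + 66x² + 18x − 50) ÷ lead(D) = 6x⁴ ÷ x³ = 6x. Subtract (6x)·D = 6x⁴ + 12x³ + 42x² − 36x. Remainder: 9x³ + 24x² + 54x − 50.
Step 5: lead(9x³ + 24x² + 54x − 50) ÷ lead(D) = 9x³ ÷ x³ = 9. Subtract (9)·D = 9x³ + 18x² + 63x − 54. Remainder: 6x² − 9x + 4.

R(x) = 6x² − 9x + 4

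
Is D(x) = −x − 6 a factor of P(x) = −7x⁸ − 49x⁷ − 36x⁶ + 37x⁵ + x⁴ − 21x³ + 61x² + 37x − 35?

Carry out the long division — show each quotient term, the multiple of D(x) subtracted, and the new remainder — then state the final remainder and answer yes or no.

R(x) = −5, so D(x) is not a factor of P(x). no

Step 1: lead(−7x⁸ − 49x⁷ − 36x⁶ + 37x⁵ + x⁴ − 21x³ + 61x² + 37x − 35) ÷ lead(D) = −7x⁸ ÷ −x = 7x⁷. Subtract (7x⁷)·D = −7x⁸ − 42x⁷. Remainder: −7x⁷ − 36x⁶ + 37x⁵ + x⁴ − 21x³ + 61x² + 37x − 35.
Step 2: lead(−7x⁷ − 36x⁶ + 37x⁵ + x⁴ − 21x³ + 61x² + 37x − 35) ÷ lead(D) = −7x⁷ ÷ −x = 7x⁶. Subtract (7x⁶)·D = −7x⁷ − 42x⁶. Remainder: 6x⁶ + 37x⁵ + x⁴ − 21x³ + 61x² + 37x − 35.
Step 3: lead(6x⁶ + 37x⁵ + x⁴ − 21x³ + 61x² + 37x − 35) ÷ lead(D) = 6x⁶ ÷ −x = −6x⁵. Subtract (−6x⁵)·D = 6x⁶ + 36x⁵. Remainder: x⁵ + x⁴ − 21x³ + 61x² + 37x − 35.
Step 4: lead(x⁵ + x⁴ − 21x³ + 61x² + 37x − 35) ÷ lead(D) = x⁵ ÷ −x = −x⁴. Subtract (−x⁴)·D = x⁵ + 6x⁴. Remainder: −5x⁴ − 21x³ + 61x² + 37x − 35.
Step 5: lead(−5x⁴ − 21x³ + 61x² + 37x − 35) ÷ lead(D) = −5x⁴ ÷ −x = 5x³. Subtract (5x³)·D = −5x⁴ − 30x³. Remainder: 9x³ + 61x² + 37x − 35.
Step 6: lead(9x³ + 61x² + 37x − 35) ÷ lead(D) = 9x³ ÷ −x = −9x². Subtract (−9x²)·D = 9x³ + 54x². Remainder: 7x² + 37x − 35.
Step 7: lead(7x² + 37x − 35) ÷ lead(D) = 7x² ÷ −x = −7x. Subtract (−7x)·D = 7x² + 42x. Remainder: −5x − 35.
Step 8: lead(−5x − 35) ÷ lead(D) = −5x ÷ −x = 5. Subtract (5)·D = −5x − 30. Remainder: −5.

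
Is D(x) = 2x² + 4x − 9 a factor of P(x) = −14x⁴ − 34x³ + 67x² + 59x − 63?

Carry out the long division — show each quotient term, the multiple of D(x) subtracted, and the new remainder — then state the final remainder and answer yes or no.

R(x) = 9, so D(x) is not a factor of P(x). no

Step 1: lead(−14x⁴ − 34x³ + 67x² + 59x − 63) ÷ lead(D) = −14x⁴ ÷ 2x² = −7x². Subtract (−7x²)·D = −14x⁴ − 28x³ + 63x². Remainder: −6x³ + 4x² + 59x − 63.
Step 2: lead(−6x³ + 4x² + 59x − 63) ÷ lead(D) = −6x³ ÷ 2x² = −3x. Subtract (−3x)·D = −6x³ − 12x² + 27x. Remainder: 16x² + 32x − 63.
Step 3: lead(16x² + 32x − 63) ÷ lead(D) = 16x² ÷ 2x² = 8. Subtract (8)·D = 16x² + 32x − 72. Remainder: 9.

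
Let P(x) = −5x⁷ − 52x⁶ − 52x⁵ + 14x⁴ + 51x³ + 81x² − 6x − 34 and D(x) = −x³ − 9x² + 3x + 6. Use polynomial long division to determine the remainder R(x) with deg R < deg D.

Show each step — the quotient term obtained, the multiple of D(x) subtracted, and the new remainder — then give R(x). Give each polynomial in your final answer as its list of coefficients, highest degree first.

R = [6, 2]

Step 1: lead(−5x⁷ − 52x⁶ − 52x⁵ + 14x⁴ + 51x³ + 81x² − 6x − 34) ÷ lead(D) = −5x⁷ ÷ −x³ = 5x⁴. Subtract (5x⁴)·D = −5x⁷ − 45x⁶ + 15x⁵ + 30x⁴. Remainder: −7x⁶ − 67x⁵ − 16x⁴ + 51x³ + 81x² − 6x − 34.
Step 2: lead(−7x⁶ − 67x⁵ − 16x⁴ + 51x³ + 81x² − 6x − 34) ÷ lead(D) = −7x⁶ ÷ −x³ = 7x³. Subtract (7x³)·D = −7x⁶ − 63x⁵ + 21x⁴ + 42x³. Remainder: −4x⁵ − 37x⁴ + 9x³ + 81x² − 6x − 34.
Step 3: lead(−4x⁵ − 37x⁴ + 9x³ + 81x² − 6x − 34) ÷ lead(D) = −4x⁵ ÷ −x³ = 4x². Subtract (4x²)·D = −4x⁵ − 36x⁴ + 12x³ + 24x². Remainder: −x⁴ − 3x³ + 57x² − 6x − 34.
Step 4: lead(−x⁴ − 3x³ + 57x² − 6x − 34) ÷ lead(D) = −x⁴ ÷ −x³ = x. Subtract (x)·D = −x⁴ − 9x³ + 3x² + 6x. Remainder: 6x³ + 54x² − 12x − 34.
Step 5: lead(6x³ + 54x² − 12x − 34) ÷ lead(D) = 6x³ ÷ −x³ = −6. Subtract (−6)·D = 6x³ + 54x² − 18x − 36. Remainder: 6x + 2.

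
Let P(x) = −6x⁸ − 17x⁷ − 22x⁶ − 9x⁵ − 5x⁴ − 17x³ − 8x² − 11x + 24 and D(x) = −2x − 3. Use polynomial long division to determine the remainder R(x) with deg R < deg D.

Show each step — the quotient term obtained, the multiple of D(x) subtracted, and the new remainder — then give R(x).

R(x) = 9

Step 1: lead(−6x⁸ − 17x⁷ − 22x⁶ − 9x⁵ − 5x⁴ − 17x³ − 8x² − 11x + 24) ÷ lead(D) = −6x⁸ ÷ −2x = 3x⁷. Subtract (3x⁷)·D = −6x⁸ − 9x⁷. Remainder: −8x⁷ − 22x⁶ − 9x⁵ − 5x⁴ − 17x³ − 8x² − 11x + 24.
Step 2: lead(−8x⁷ − 22x⁶ − 9x⁵ − 5x⁴ − 17x³ − 8x² − 11x + 24) ÷ lead(D) = −8x⁷ ÷ −2x = 4x⁶. Subtract (4x⁶)·D = −8x⁷ − 12x⁶. Remainder: −10x⁶ − 9x⁵ − 5x⁴ − 17x³ − 8x² − 11x + 24.
Step 3: lead(−10x⁶ − 9x⁵ − 5x⁴ − 17x³ − 8x² − 11x + 24) ÷ lead(D) = −10x⁶ ÷ −2x = 5x⁵. Subtract (5x⁵)·D = −10x⁶ − 15x⁵. Remainder: 6x⁵ − 5x⁴ − 17x³ − 8x² − 11x + 24.
Step 4: lead(6x⁵ − 5x⁴ − 17x³ − 8x² − 11x + 24) ÷ lead(D) = 6x⁵ ÷ −2x = −3x⁴. Subtract (−3x⁴)·D = 6x⁵ + 9x⁴. Remainder: −14x⁴ − 17x³ − 8x² − 11x + 24.
Step 5: lead(−14x⁴ − 17x³ − 8x² − 11x + 24) ÷ lead(D) = −14x⁴ ÷ −2x = 7x³. Subtract (7x³)·D = −14x⁴ − 21x³. Remainder: 4x³ − 8x² − 11x + 24.
Step 6: lead(4x³ − 8x² − 11x + 24) ÷ lead(D) = 4x³ ÷ −2x = −2x². Subtract (−2x²)·D = 4x³ + 6x². Remainder: −14x² − 11x + 24.
Step 7: lead(−14x² − 11x + 24) ÷ lead(D) = −14x² ÷ −2x = 7x. Subtract (7x)·D = −14x² − 21x. Remainder: 10x + 24.
Step 8: lead(10x + 24) ÷ lead(D) = 10x ÷ −2x = −5. Subtract (−5)·D = 10x + 15. Remainder: 9.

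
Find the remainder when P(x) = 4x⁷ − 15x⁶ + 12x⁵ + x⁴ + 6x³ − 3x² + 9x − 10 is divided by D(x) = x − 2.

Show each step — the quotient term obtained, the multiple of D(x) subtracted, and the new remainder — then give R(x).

Step 1: lead(4x⁷ − 15x⁶ + 12x⁵ + x⁴ + 6x³ − 3x² + 9x − 10) ÷ lead(D) = 4x⁷ ÷ x = 4x⁶. Subtract (4x⁶)·D = 4x⁷ − 8x⁶. Remainder: −7x⁶ + 12x⁵ + x⁴ + 6x³ − 3x² + 9x − 10.
Step 2: lead(−7x⁶ + 12x⁵ + x⁴ + 6x³ − 3x² + 9x − 10) ÷ lead(D) = −7x⁶ ÷ x = −7x⁵. Subtract (−7x⁵)·D = −7x⁶ + 14x⁵. Remainder: −2x⁵ + x⁴ + 6x³ − 3x² + 9x − 10.
Step 3: lead(−2x⁵ + x⁴ + 6x³ − 3x² + 9x − 10) ÷ lead(D) = −2x⁵ ÷ x = −2x⁴. Subtract (−2x⁴)·D = −2x⁵ + 4x⁴. Remainder: −3x⁴ + 6x³ − 3x² + 9x − 10.
Step 4: lead(−3x⁴ + 6x³ − 3x² + 9x − 10) ÷ lead(D) = −3x⁴ ÷ x = −3x³. Subtract (−3x³)·D = −3x⁴ + 6x³. Remainder: −3x² + 9x − 10.
Step 5: lead(−3x² + 9x − 10) ÷ lead(D) = −3x² ÷ x = −3x. Subtract (−3x)·D = −3x² + 6x. Remainder: 3x − 10.
Step 6: lead(3x − 10) ÷ lead(D) = 3x ÷ x = 3. Subtract (3)·D = 3x − 6. Remainder: −4.

R(x) = −4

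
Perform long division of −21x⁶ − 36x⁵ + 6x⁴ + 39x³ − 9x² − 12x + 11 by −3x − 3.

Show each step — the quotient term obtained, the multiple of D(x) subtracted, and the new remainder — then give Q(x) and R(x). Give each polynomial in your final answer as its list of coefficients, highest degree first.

Q = [7, 5, -7, -6, 9, -5]; R = [-4]

Step 1: lead(−21x⁶ − 36x⁵ + 6x⁴ + 39x³ − 9x² − 12x + 11) ÷ lead(D) = −21x⁶ ÷ −3x = 7x⁵. Subtract (7x⁵)·D = −21x⁶ − 21x⁵. Remainder: −15x⁵ + 6x⁴ + 39x³ − 9x² − 12x + 11.
Step 2: lead(−15x⁵ + 6x⁴ + 39x³ − 9x² − 12x + 11) ÷ lead(D) = −15x⁵ ÷ −3x = 5x⁴. Subtract (5x⁴)·D = −15x⁵ − 15x⁴. Remainder: 21x⁴ + 39x³ − 9x² − 12x + 11.
Step 3: lead(21x⁴ + 39x³ − 9x² − 12x + 11) ÷ lead(D) = 21x⁴ ÷ −3x = −7x³. Subtract (−7x³)·D = 21x⁴ + 21x³. Remainder: 18x³ − 9x² − 12x + 11.
Step 4: lead(18x³ − 9x² − 12x + 11) ÷ lead(D) = 18x³ ÷ −3x = −6x². Subtract (−6x²)·D = 18x³ + 18x². Remainder: −27x² − 12x + 11.
Step 5: lead(−27x² − 12x + 11) ÷ lead(D) = −27x² ÷ −3x = 9x. Subtract (9x)·D = −27x² − 27x. Remainder: 15x + 11.
Step 6: lead(15x + 11) ÷ lead(D) = 15x ÷ −3x = −5. Subtract (−5)·D = 15x + 15. Remainder: −4.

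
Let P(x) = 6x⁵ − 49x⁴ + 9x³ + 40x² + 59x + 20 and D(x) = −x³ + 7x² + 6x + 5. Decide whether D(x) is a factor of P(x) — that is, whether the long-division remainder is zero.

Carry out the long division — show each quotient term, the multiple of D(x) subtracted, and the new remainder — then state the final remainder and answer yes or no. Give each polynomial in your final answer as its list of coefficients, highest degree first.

Step 1: lead(6x⁵ − 49x⁴ + 9x³ + 40x² + 59x + 20) ÷ lead(D) = 6x⁵ ÷ −x³ = −6x². Subtract (−6x²)·D = 6x⁵ − 42x⁴ − 36x³ − 30x². Remainder: −7x⁴ + 45x³ + 70x² + 59x + 20.
Step 2: lead(−7x⁴ + 45x³ + 70x² + 59x + 20) ÷ lead(D) = −7x⁴ ÷ −x³ = 7x. Subtract (7x)·D = −7x⁴ + 49x³ + 42x² + 35x. Remainder: −4x³ + 28x² + 24x + 20.
Step 3: lead(−4x³ + 28x² + 24x + 20) ÷ lead(D) = −4x³ ÷ −x³ = 4. Subtract (4)·D = −4x³ + 28x² + 24x + 20. Remainder: 0.

R = [0], so D(x) is a factor of P(x). yes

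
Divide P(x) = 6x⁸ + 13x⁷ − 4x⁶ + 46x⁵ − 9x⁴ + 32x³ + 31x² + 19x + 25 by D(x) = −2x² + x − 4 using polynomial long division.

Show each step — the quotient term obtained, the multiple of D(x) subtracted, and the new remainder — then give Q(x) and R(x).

Step 1: lead(6x⁸ + 13x⁷ − 4x⁶ + 46x⁵ − 9x⁴ + 32x³ + 31x² + 19x + 25) ÷ lead(D) = 6x⁸ ÷ −2x² = −3x⁶. Subtract (−3x⁶)·D = 6x⁸ − 3x⁷ + 12x⁶. Remainder: 16x⁷ − 16x⁶ + 46x⁵ − 9x⁴ + 32x³ + 31x² + 19x + 25.
Step 2: lead(16x⁷ − 16x⁶ + 46x⁵ − 9x⁴ + 32x³ + 31x² + 19x + 25) ÷ lead(D) = 16x⁷ ÷ −2x² = −8x⁵. Subtract (−8x⁵)·D = 16x⁷ − 8x⁶ + 32x⁵. Remainder: −8x⁶ + 14x⁵ − 9x⁴ + 32x³ + 31x² + 19x + 25.
Step 3: lead(−8x⁶ + 14x⁵ − 9x⁴ + 32x³ + 31x² + 19x + 25) ÷ lead(D) = −8x⁶ ÷ −2x² = 4x⁴. Subtract (4x⁴)·D = −8x⁶ + 4x⁵ − 16x⁴. Remainder: 10x⁵ + 7x⁴ + 32x³ + 31x² + 19x + 25.
Step 4: lead(10x⁵ + 7x⁴ + 32x³ + 31x² + 19x + 25) ÷ lead(D) = 10x⁵ ÷ −2x² = −5x³. Subtract (−5x³)·D = 10x⁵ − 5x⁴ + 20x³. Remainder: 12x⁴ + 12x³ + 31x² + 19x + 25.
Step 5: lead(12x⁴ + 12x³ + 31x² + 19x + 25) ÷ lead(D) = 12x⁴ ÷ −2x² = −6x². Subtract (−6x²)·D = 12x⁴ − 6x³ + 24x². Remainder: 18x³ + 7x² + 19x + 25.
Step 6: lead(18x³ + 7x² + 19x + 25) ÷ lead(D) = 18x³ ÷ −2x² = −9x. Subtract (−9x)·D = 18x³ − 9x² + 36x. Remainder: 16x² − 17x + 25.
Step 7: lead(16x² − 17x + 25) ÷ lead(D) = 16x² ÷ −2x² = −8. Subtract (−8)·D = 16x² − 8x + 32. Remainder: −9x − 7.

Q(x) = −3x⁶ − 8x⁵ + 4x⁴ − 5x³ − 6x² − 9x − 8; R(x) = −9x − 7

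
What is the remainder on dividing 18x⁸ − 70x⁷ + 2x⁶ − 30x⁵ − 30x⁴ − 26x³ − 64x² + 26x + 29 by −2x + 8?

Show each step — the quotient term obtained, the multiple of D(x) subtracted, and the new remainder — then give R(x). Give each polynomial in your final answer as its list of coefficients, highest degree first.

R = [5]

Step 1: lead(18x⁸ − 70x⁷ + 2x⁶ − 30x⁵ − 30x⁴ − 26x³ − 64x² + 26x + 29) ÷ lead(D) = 18x⁸ ÷ −2x = −9x⁷. Subtract (−9x⁷)·D = 18x⁸ − 72x⁷. Remainder: 2x⁷ + 2x⁶ − 30x⁵ − 30x⁴ − 26x³ − 64x² + 26x + 29.
Step 2: lead(2x⁷ + 2x⁶ − 30x⁵ − 30x⁴ − 26x³ − 64x² + 26x + 29) ÷ lead(D) = 2x⁷ ÷ −2x = −x⁶. Subtract (−x⁶)·D = 2x⁷ − 8x⁶. Remainder: 10x⁶ − 30x⁵ − 30x⁴ − 26x³ − 64x² + 26x + 29.
Step 3: lead(10x⁶ − 30x⁵ − 30x⁴ − 26x³ − 64x² + 26x + 29) ÷ lead(D) = 10x⁶ ÷ −2x = −5x⁵. Subtract (−5x⁵)·D = 10x⁶ − 40x⁵. Remainder: 10x⁵ − 30x⁴ − 26x³ − 64x² + 26x + 29.
Step 4: lead(10x⁵ − 30x⁴ − 26x³ − 64x² + 26x + 29) ÷ lead(D) = 10x⁵ ÷ −2x = −5x⁴. Subtract (−5x⁴)·D = 10x⁵ − 40x⁴. Remainder: 10x⁴ − 26x³ − 64x² + 26x + 29.
Step 5: lead(10x⁴ − 26x³ − 64x² + 26x + 29) ÷ lead(D) = 10x⁴ ÷ −2x = −5x³. Subtract (−5x³)·D = 10x⁴ − 40x³. Remainder: 14x³ − 64x² + 26x + 29.
Step 6: lead(14x³ − 64x² + 26x + 29) ÷ lead(D) = 14x³ ÷ −2x = −7x². Subtract (−7x²)·D = 14x³ − 56x². Remainder: −8x² + 26x + 29.
Step 7: lead(−8x² + 26x + 29) ÷ lead(D) = −8x² ÷ −2x = 4x. Subtract (4x)·D = −8x² + 32x. Remainder: −6x + 29.
Step 8: lead(−6x + 29) ÷ lead(D) = −6x ÷ −2x = 3. Subtract (3)·D = −6x + 24. Remainder: 5.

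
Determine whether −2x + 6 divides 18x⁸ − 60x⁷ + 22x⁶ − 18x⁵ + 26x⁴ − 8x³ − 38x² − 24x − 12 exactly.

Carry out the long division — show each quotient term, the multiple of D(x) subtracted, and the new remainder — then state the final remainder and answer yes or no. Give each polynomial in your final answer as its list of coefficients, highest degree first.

Step 1: lead(18x⁸ − 60x⁷ + 22x⁶ − 18x⁵ + 26x⁴ − 8x³ − 38x² − 24x − 12) ÷ lead(D) = 18x⁸ ÷ −2x = −9x⁷. Subtract (−9x⁷)·D = 18x⁸ − 54x⁷. Remainder: −6x⁷ + 22x⁶ − 18x⁵ + 26x⁴ − 8x³ − 38x² − 24x − 12.
Step 2: lead(−6x⁷ + 22x⁶ − 18x⁵ + 26x⁴ − 8x³ − 38x² − 24x − 12) ÷ lead(D) = −6x⁷ ÷ −2x = 3x⁶. Subtract (3x⁶)·D = −6x⁷ + 18x⁶. Remainder: 4x⁶ − 18x⁵ + 26x⁴ − 8x³ − 38x² − 24x − 12.
Step 3: lead(4x⁶ − 18x⁵ + 26x⁴ − 8x³ − 38x² − 24x − 12) ÷ lead(D) = 4x⁶ ÷ −2x = −2x⁵. Subtract (−2x⁵)·D = 4x⁶ − 12x⁵. Remainder: −6x⁵ + 26x⁴ − 8x³ − 38x² − 24x − 12.
Step 4: lead(−6x⁵ + 26x⁴ − 8x³ − 38x² − 24x − 12) ÷ lead(D) = −6x⁵ ÷ −2x = 3x⁴. Subtract (3x⁴)·D = −6x⁵ + 18x⁴. Remainder: 8x⁴ − 8x³ − 38x² − 24x − 12.
Step 5: lead(8x⁴ − 8x³ − 38x² − 24x − 12) ÷ lead(D) = 8x⁴ ÷ −2x = −4x³. Subtract (−4x³)·D = 8x⁴ − 24x³. Remainder: 16x³ − 38x² − 24x − 12.
Step 6: lead(16x³ − 38x² − 24x − 12) ÷ lead(D) = 16x³ ÷ −2x = −8x². Subtract (−8x²)·D = 16x³ − 48x². Remainder: 10x² − 24x − 12.
Step 7: lead(10x² − 24x − 12) ÷ lead(D) = 10x² ÷ −2x = −5x. Subtract (−5x)·D = 10x² − 30x. Remainder: 6x − 12.
Step 8: lead(6x − 12) ÷ lead(D) = 6x ÷ −2x = −3. Subtract (−3)·D = 6x − 18. Remainder: 6.

R = [6], so D(x) is not a factor of P(x). no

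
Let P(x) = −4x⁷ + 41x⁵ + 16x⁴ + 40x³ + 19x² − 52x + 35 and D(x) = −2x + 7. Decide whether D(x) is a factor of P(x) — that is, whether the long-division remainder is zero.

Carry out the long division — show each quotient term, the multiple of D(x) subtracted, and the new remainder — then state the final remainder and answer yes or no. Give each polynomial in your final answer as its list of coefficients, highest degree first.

Step 1: lead(−4x⁷ + 41x⁵ + 16x⁴ + 40x³ + 19x² − 52x + 35) ÷ lead(D) = −4x⁷ ÷ −2x = 2x⁶. Subtract (2x⁶)·D = −4x⁷ + 14x⁶. Remainder: −14x⁶ + 41x⁵ + 16x⁴ + 40x³ + 19x² − 52x + 35.
Step 2: lead(−14x⁶ + 41x⁵ + 16x⁴ + 40x³ + 19x² − 52x + 35) ÷ lead(D) = −14x⁶ ÷ −2x = 7x⁵. Subtract (7x⁵)·D = −14x⁶ + 49x⁵. Remainder: −8x⁵ + 16x⁴ + 40x³ + 19x² − 52x + 35.
Step 3: lead(−8x⁵ + 16x⁴ + 40x³ + 19x² − 52x + 35) ÷ lead(D) = −8x⁵ ÷ −2x = 4x⁴. Subtract (4x⁴)·D = −8x⁵ + 28x⁴. Remainder: −12x⁴ + 40x³ + 19x² − 52x + 35.
Step 4: lead(−12x⁴ + 40x³ + 19x² − 52x + 35) ÷ lead(D) = −12x⁴ ÷ −2x = 6x³. Subtract (6x³)·D = −12x⁴ + 42x³. Remainder: −2x³ + 19x² − 52x + 35.
Step 5: lead(−2x³ + 19x² − 52x + 35) ÷ lead(D) = −2x³ ÷ −2x = x². Subtract (x²)·D = −2x³ + 7x². Remainder: 12x² − 52x + 35.
Step 6: lead(12x² − 52x + 35) ÷ lead(D) = 12x² ÷ −2x = −6x. Subtract (−6x)·D = 12x² − 42x. Remainder: −10x + 35.
Step 7: lead(−10x + 35) ÷ lead(D) = −10x ÷ −2x = 5. Subtract (5)·D = −10x + 35. Remainder: 0.

R = [0], so D(x) is a factor of P(x). yes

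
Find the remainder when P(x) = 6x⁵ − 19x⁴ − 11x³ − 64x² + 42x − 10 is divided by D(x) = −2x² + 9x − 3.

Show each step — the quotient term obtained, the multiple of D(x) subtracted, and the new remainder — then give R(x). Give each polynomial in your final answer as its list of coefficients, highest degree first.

Step 1: lead(6x⁵ − 19x⁴ − 11x³ − 64x² + 42x − 10) ÷ lead(D) = 6x⁵ ÷ −2x² = −3x³. Subtract (−3x³)·D = 6x⁵ − 27x⁴ + 9x³. Remainder: 8x⁴ − 20x³ − 64x² + 42x − 10.
Step 2: lead(8x⁴ − 20x³ − 64x² + 42x − 10) ÷ lead(D) = 8x⁴ ÷ −2x² = −4x². Subtract (−4x²)·D = 8x⁴ − 36x³ + 12x². Remainder: 16x³ − 76x² + 42x − 10.
Step 3: lead(16x³ − 76x² + 42x − 10) ÷ lead(D) = 16x³ ÷ −2x² = −8x. Subtract (−8x)·D = 16x³ − 72x² + 24x. Remainder: −4x² + 18x − 10.
Step 4: lead(−4x² + 18x − 10) ÷ lead(D) = −4x² ÷ −2x² = 2. Subtract (2)·D = −4x² + 18x − 6. Remainder: −4.

R = [-4]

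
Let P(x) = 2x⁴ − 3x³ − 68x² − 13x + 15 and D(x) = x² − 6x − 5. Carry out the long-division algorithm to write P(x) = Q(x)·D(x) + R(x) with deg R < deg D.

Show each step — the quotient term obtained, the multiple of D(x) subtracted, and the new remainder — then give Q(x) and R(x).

Q(x) = 2x² + 9x − 4; R(x) = 8x − 5

Step 1: lead(2x⁴ − 3x³ − 68x² − 13x + 15) ÷ lead(D) = 2x⁴ ÷ x² = 2x². Subtract (2x²)·D = 2x⁴ − 12x³ − 10x². Remainder: 9x³ − 58x² − 13x + 15.
Step 2: lead(9x³ − 58x² − 13x + 15) ÷ lead(D) = 9x³ ÷ x² = 9x. Subtract (9x)·D = 9x³ − 54x² − 45x. Remainder: −4x² + 32x + 15.
Step 3: lead(−4x² + 32x + 15) ÷ lead(D) = −4x² ÷ x² = −4. Subtract (−4)·D = −4x² + 24x + 20. Remainder: 8x − 5.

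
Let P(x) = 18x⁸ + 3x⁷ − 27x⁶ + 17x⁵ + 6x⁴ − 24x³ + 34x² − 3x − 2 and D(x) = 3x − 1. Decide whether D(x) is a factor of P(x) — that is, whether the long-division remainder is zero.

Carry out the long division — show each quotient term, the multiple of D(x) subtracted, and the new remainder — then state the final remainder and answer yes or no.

Step 1: lead(18x⁸ + 3x⁷ − 27x⁶ + 17x⁵ + 6x⁴ − 24x³ + 34x² − 3x − 2) ÷ lead(D) = 18x⁸ ÷ 3x = 6x⁷. Subtract (6x⁷)·D = 18x⁸ − 6x⁷. Remainder: 9x⁷ − 27x⁶ + 17x⁵ + 6x⁴ − 24x³ + 34x² − 3x − 2.
Step 2: lead(9x⁷ − 27x⁶ + 17x⁵ + 6x⁴ − 24x³ + 34x² − 3x − 2) ÷ lead(D) = 9x⁷ ÷ 3x = 3x⁶. Subtract (3x⁶)·D = 9x⁷ − 3x⁶. Remainder: −24x⁶ + 17x⁵ + 6x⁴ − 24x³ + 34x² − 3x − 2.
Step 3: lead(−24x⁶ + 17x⁵ + 6x⁴ − 24x³ + 34x² − 3x − 2) ÷ lead(D) = −24x⁶ ÷ 3x = −8x⁵. Subtract (−8x⁵)·D = −24x⁶ + 8x⁵. Remainder: 9x⁵ + 6x⁴ − 24x³ + 34x² − 3x − 2.
Step 4: lead(9x⁵ + 6x⁴ − 24x³ + 34x² − 3x − 2) ÷ lead(D) = 9x⁵ ÷ 3x = 3x⁴. Subtract (3x⁴)·D = 9x⁵ − 3x⁴. Remainder: 9x⁴ − 24x³ + 34x² − 3x − 2.
Step 5: lead(9x⁴ − 24x³ + 34x² − 3x − 2) ÷ lead(D) = 9x⁴ ÷ 3x = 3x³. Subtract (3x³)·D = 9x⁴ − 3x³. Remainder: −21x³ + 34x² − 3x − 2.
Step 6: lead(−21x³ + 34x² − 3x − 2) ÷ lead(D) = −21x³ ÷ 3x = −7x². Subtract (−7x²)·D = −21x³ + 7x². Remainder: 27x² − 3x − 2.
Step 7: lead(27x² − 3x − 2) ÷ lead(D) = 27x² ÷ 3x = 9x. Subtract (9x)·D = 27x² − 9x. Remainder: 6x − 2.
Step 8: lead(6x − 2) ÷ lead(D) = 6x ÷ 3x = 2. Subtract (2)·D = 6x − 2. Remainder: 0.

R(x) = 0, so D(x) is a factor of P(x). yes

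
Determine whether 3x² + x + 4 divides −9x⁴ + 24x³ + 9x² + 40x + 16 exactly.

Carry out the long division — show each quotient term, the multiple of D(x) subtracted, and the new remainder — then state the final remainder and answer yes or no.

Step 1: lead(−9x⁴ + 24x³ + 9x² + 40x + 16) ÷ lead(D) = −9x⁴ ÷ 3x² = −3x². Subtract (−3x²)·D = −9x⁴ − 3x³ − 12x². Remainder: 27x³ + 21x² + 40x + 16.
Step 2: lead(27x³ + 21x² + 40x + 16) ÷ lead(D) = 27x³ ÷ 3x² = 9x. Subtract (9x)·D = 27x³ + 9x² + 36x. Remainder: 12x² + 4x + 16.
Step 3: lead(12x² + 4x + 16) ÷ lead(D) = 12x² ÷ 3x² = 4. Subtract (4)·D = 12x² + 4x + 16. Remainder: 0.

R(x) = 0, so D(x) is a factor of P(x). yes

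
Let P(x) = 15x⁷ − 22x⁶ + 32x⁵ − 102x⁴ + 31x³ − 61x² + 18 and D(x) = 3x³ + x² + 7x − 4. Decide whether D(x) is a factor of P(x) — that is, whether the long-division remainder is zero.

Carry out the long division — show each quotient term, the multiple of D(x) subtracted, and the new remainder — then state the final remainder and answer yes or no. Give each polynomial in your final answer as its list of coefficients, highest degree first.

R = [2], so D(x) is not a factor of P(x). no

Step 1: lead(15x⁷ − 22x⁶ + 32x⁵ − 102x⁴ + 31x³ − 61x² + 18) ÷ lead(D) = 15x⁷ ÷ 3x³ = 5x⁴. Subtract (5x⁴)·D = 15x⁷ + 5x⁶ + 35x⁵ − 20x⁴. Remainder: −27x⁶ − 3x⁵ − 82x⁴ + 31x³ − 61x² + 18.
Step 2: lead(−27x⁶ − 3x⁵ − 82x⁴ + 31x³ − 61x² + 18) ÷ lead(D) = −27x⁶ ÷ 3x³ = −9x³. Subtract (−9x³)·D = −27x⁶ − 9x⁵ − 63x⁴ + 36x³. Remainder: 6x⁵ − 19x⁴ − 5x³ − 61x² + 18.
Step 3: lead(6x⁵ − 19x⁴ − 5x³ − 61x² + 18) ÷ lead(D) = 6x⁵ ÷ 3x³ = 2x². Subtract (2x²)·D = 6x⁵ + 2x⁴ + 14x³ − 8x². Remainder: −21x⁴ − 19x³ − 53x² + 18.
Step 4: lead(−21x⁴ − 19x³ − 53x² + 18) ÷ lead(D) = −21x⁴ ÷ 3x³ = −7x. Subtract (−7x)·D = −21x⁴ − 7x³ − 49x² + 28x. Remainder: −12x³ − 4x² − 28x + 18.
Step 5: lead(−12x³ − 4x² − 28x + 18) ÷ lead(D) = −12x³ ÷ 3x³ = −4. Subtract (−4)·D = −12x³ − 4x² − 28x + 16. Remainder: 2.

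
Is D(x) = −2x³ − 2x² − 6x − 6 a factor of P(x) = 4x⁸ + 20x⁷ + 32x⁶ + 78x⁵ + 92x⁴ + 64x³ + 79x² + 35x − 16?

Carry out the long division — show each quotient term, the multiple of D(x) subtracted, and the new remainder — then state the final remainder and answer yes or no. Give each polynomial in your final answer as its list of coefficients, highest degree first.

Step 1: lead(4x⁸ + 20x⁷ + 32x⁶ + 78x⁵ + 92x⁴ + 64x³ + 79x² + 35x − 16) ÷ lead(D) = 4x⁸ ÷ −2x³ = −2x⁵. Subtract (−2x⁵)·D = 4x⁸ + 4x⁷ + 12x⁶ + 12x⁵. Remainder: 16x⁷ + 20x⁶ + 66x⁵ + 92x⁴ + 64x³ + 79x² + 35x − 16.
Step 2: lead(16x⁷ + 20x⁶ + 66x⁵ + 92x⁴ + 64x³ + 79x² + 35x − 16) ÷ lead(D) = 16x⁷ ÷ −2x³ = −8x⁴. Subtract (−8x⁴)·D = 16x⁷ + 16x⁶ + 48x⁵ + 48x⁴. Remainder: 4x⁶ + 18x⁵ + 44x⁴ + 64x³ + 79x² + 35x − 16.
Step 3: lead(4x⁶ + 18x⁵ + 44x⁴ + 64x³ + 79x² + 35x − 16) ÷ lead(D) = 4x⁶ ÷ −2x³ = −2x³. Subtract (−2x³)·D = 4x⁶ + 4x⁵ + 12x⁴ + 12x³. Remainder: 14x⁵ + 32x⁴ + 52x³ + 79x² + 35x − 16.
Step 4: lead(14x⁵ + 32x⁴ + 52x³ + 79x² + 35x − 16) ÷ lead(D) = 14x⁵ ÷ −2x³ = −7x². Subtract (−7x²)·D = 14x⁵ + 14x⁴ + 42x³ + 42x². Remainder: 18x⁴ + 10x³ + 37x² + 35x − 16.
Step 5: lead(18x⁴ + 10x³ + 37x² + 35x − 16) ÷ lead(D) = 18x⁴ ÷ −2x³ = −9x. Subtract (−9x)·D = 18x⁴ + 18x³ + 54x² + 54x. Remainder: −8x³ − 17x² − 19x − 16.
Step 6: lead(−8x³ − 17x² − 19x − 16) ÷ lead(D) = −8x³ ÷ −2x³ = 4. Subtract (4)·D = −8x³ − 8x² − 24x − 24. Remainder: −9x² + 5x + 8.

R = [-9, 5, 8], so D(x) is not a factor of P(x). no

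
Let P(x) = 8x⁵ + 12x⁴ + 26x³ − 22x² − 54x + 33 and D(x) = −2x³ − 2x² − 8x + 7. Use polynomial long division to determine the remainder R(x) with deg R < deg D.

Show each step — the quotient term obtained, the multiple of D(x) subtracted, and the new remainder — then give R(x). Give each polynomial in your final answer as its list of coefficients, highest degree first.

Step 1: lead(8x⁵ + 12x⁴ + 26x³ − 22x² − 54x + 33) ÷ lead(D) = 8x⁵ ÷ −2x³ = −4x². Subtract (−4x²)·D = 8x⁵ + 8x⁴ + 32x³ − 28x². Remainder: 4x⁴ − 6x³ + 6x² − 54x + 33.
Step 2: lead(4x⁴ − 6x³ + 6x² − 54x + 33) ÷ lead(D) = 4x⁴ ÷ −2x³ = −2x. Subtract (−2x)·D = 4x⁴ + 4x³ + 16x² − 14x. Remainder: −10x³ − 10x² − 40x + 33.
Step 3: lead(−10x³ − 10x² − 40x + 33) ÷ lead(D) = −10x³ ÷ −2x³ = 5. Subtract (5)·D = −10x³ − 10x² − 40x + 35. Remainder: −2.

R = [-2]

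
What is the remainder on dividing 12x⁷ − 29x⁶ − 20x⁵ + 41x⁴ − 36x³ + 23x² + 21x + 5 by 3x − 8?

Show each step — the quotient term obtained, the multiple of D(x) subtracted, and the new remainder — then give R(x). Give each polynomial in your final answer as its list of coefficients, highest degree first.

Step 1: lead(12x⁷ − 29x⁶ − 20x⁵ + 41x⁴ − 36x³ + 23x² + 21x + 5) ÷ lead(D) = 12x⁷ ÷ 3x = 4x⁶. Subtract (4x⁶)·D = 12x⁷ − 32x⁶. Remainder: 3x⁶ − 20x⁵ + 41x⁴ − 36x³ + 23x² + 21x + 5.
Step 2: lead(3x⁶ − 20x⁵ + 41x⁴ − 36x³ + 23x² + 21x + 5) ÷ lead(D) = 3x⁶ ÷ 3x = x⁵. Subtract (x⁵)·D = 3x⁶ − 8x⁵. Remainder: −12x⁵ + 41x⁴ − 36x³ + 23x² + 21x + 5.
Step 3: lead(−12x⁵ + 41x⁴ − 36x³ + 23x² + 21x + 5) ÷ lead(D) = −12x⁵ ÷ 3x = −4x⁴. Subtract (−4x⁴)·D = −12x⁵ + 32x⁴. Remainder: 9x⁴ − 36x³ + 23x² + 21x + 5.
Step 4: lead(9x⁴ − 36x³ + 23x² + 21x + 5) ÷ lead(D) = 9x⁴ ÷ 3x = 3x³. Subtract (3x³)·D = 9x⁴ − 24x³. Remainder: −12x³ + 23x² + 21x + 5.
Step 5: lead(−12x³ + 23x² + 21x + 5) ÷ lead(D) = −12x³ ÷ 3x = −4x². Subtract (−4x²)·D = −12x³ + 32x². Remainder: −9x² + 21x + 5.
Step 6: lead(−9x² + 21x + 5) ÷ lead(D) = −9x² ÷ 3x = −3x. Subtract (−3x)·D = −9x² + 24x. Remainder: −3x + 5.
Step 7: lead(−3x + 5) ÷ lead(D) = −3x ÷ 3x = −1. Subtract (−1)·D = −3x + 8. Remainder: −3.

R = [-3]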